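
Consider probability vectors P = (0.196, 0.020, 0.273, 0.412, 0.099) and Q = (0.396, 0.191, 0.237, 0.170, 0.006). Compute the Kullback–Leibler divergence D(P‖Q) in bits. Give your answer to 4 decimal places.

D(P‖Q) = Σ p·log₂(p/q).
  0.196·log₂(0.196/0.396) = -0.19887
  0.020·log₂(0.020/0.191) = -0.06511
  0.273·log₂(0.273/0.237) = 0.05570
  0.412·log₂(0.412/0.170) = 0.52617
  0.099·log₂(0.099/0.006) = 0.40040
D(P‖Q) = 0.7183 bits.

0.7183 bits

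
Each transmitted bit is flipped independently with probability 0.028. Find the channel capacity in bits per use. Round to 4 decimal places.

0.8157 bits

Binary symmetric channel: C = 1 − h₂(ε) where h₂ is the binary entropy function.
h₂(0.028) = −0.028·log₂0.028 − 0.972·log₂0.972 = 0.1843.
C = 1 − 0.1843 = 0.8157 bits per channel use.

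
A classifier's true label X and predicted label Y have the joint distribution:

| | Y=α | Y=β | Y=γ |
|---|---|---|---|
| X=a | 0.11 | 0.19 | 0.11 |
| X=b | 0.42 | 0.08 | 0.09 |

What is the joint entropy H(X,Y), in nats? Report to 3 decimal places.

H(X,Y) = −Σ p(x,y)·ln p(x,y) over all 6 cells.
  cell (a,α): −0.11·ln0.11 = 0.2428
  cell (a,β): −0.19·ln0.19 = 0.3155
  cell (a,γ): −0.11·ln0.11 = 0.2428
  cell (b,α): −0.42·ln0.42 = 0.3644
  cell (b,β): −0.08·ln0.08 = 0.2021
  cell (b,γ): −0.09·ln0.09 = 0.2167
Sum = 1.584 nats.

1.584 nats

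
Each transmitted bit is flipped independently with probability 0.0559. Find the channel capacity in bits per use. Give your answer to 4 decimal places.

0.6891 bits

Binary symmetric channel: C = 1 − h₂(ε) where h₂ is the binary entropy function.
h₂(0.0559) = −0.0559·log₂0.0559 − 0.9441·log₂0.9441 = 0.3109.
C = 1 − 0.3109 = 0.6891 bits per channel use.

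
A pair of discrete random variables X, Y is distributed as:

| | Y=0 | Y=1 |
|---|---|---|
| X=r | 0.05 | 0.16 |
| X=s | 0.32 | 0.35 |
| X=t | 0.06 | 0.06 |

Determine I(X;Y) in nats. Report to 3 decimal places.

0.021 nats

Marginals: p(X) = (0.2100, 0.6700, 0.1200), p(Y) = (0.4300, 0.5700).
I(X;Y) = H(X) + H(Y) − H(X,Y).
H(X) = 0.8505, H(Y) = 0.6833, H(X,Y) = 1.5127.
I(X;Y) = 0.8505 + 0.6833 − 1.5127 = 0.021 nats.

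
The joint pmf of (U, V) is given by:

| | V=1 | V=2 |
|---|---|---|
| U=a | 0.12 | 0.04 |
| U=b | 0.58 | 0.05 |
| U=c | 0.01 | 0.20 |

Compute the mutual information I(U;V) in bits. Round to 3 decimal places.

Marginals: p(U) = (0.1600, 0.6300, 0.2100), p(V) = (0.7100, 0.2900).
I(U;V) = Σ p(x,y)·log₂[p(x,y)/(p(x)p(y))].
  (a,1): 0.12·log₂(1.0563) = 0.0095
  (a,2): 0.04·log₂(0.8621) = -0.0086
  (b,1): 0.58·log₂(1.2967) = 0.2174
  (b,2): 0.05·log₂(0.2737) = -0.0935
  (c,1): 0.01·log₂(0.0671) = -0.0390
  (c,2): 0.20·log₂(3.2841) = 0.3431
Sum = 0.429 bits.

0.429 bits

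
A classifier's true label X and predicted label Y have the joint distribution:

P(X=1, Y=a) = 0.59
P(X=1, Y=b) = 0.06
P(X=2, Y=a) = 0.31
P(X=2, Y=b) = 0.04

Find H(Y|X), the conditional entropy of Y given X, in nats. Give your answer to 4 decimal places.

Marginals: p(X) = (0.6500, 0.3500), p(Y) = (0.9000, 0.1000).
H(Y|X) = Σ p(X) · H(Y|X=·).
  X=1: p=0.6500, H(Y|X=1) = 0.3078
  X=2: p=0.3500, H(Y|X=2) = 0.3554
Weighted sum = 0.3245 nats.

0.3245 nats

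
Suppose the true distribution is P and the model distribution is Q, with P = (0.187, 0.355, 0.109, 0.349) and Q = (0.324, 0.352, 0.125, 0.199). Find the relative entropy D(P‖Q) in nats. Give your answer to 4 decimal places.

0.0814 nats

D(P‖Q) = Σ p·ln(p/q).
  0.187·ln(0.187/0.324) = -0.10278
  0.355·ln(0.355/0.352) = 0.00301
  0.109·ln(0.109/0.125) = -0.01493
  0.349·ln(0.349/0.199) = 0.19606
D(P‖Q) = 0.0814 nats.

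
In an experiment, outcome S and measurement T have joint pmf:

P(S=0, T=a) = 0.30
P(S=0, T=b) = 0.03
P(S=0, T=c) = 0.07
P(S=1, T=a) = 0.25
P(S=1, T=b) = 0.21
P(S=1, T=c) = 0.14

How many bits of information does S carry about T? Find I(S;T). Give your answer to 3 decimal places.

Marginals: p(S) = (0.4000, 0.6000), p(T) = (0.5500, 0.2400, 0.2100).
I(S;T) = H(S) + H(T) − H(S,T).
H(S) = 0.9710, H(T) = 1.4413, H(S,T) = 2.3113.
I(S;T) = 0.9710 + 1.4413 − 2.3113 = 0.101 bits.

0.101 bits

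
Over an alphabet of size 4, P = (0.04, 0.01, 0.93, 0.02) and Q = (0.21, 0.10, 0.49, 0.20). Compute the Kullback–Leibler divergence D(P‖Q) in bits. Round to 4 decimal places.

0.6644 bits

D(P‖Q) = Σ p·log₂(p/q).
  0.04·log₂(0.04/0.21) = -0.09569
  0.01·log₂(0.01/0.10) = -0.03322
  0.93·log₂(0.93/0.49) = 0.85974
  0.02·log₂(0.02/0.20) = -0.06644
D(P‖Q) = 0.6644 bits.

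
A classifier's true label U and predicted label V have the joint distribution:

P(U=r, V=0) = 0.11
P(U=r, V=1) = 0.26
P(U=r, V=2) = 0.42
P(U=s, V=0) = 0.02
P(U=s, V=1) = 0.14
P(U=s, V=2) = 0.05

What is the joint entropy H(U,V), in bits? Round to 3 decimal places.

H(U,V) = −Σ p(x,y)·log₂ p(x,y) over all 6 cells.
  cell (r,0): −0.11·log₂0.11 = 0.3503
  cell (r,1): −0.26·log₂0.26 = 0.5053
  cell (r,2): −0.42·log₂0.42 = 0.5256
  cell (s,0): −0.02·log₂0.02 = 0.1129
  cell (s,1): −0.14·log₂0.14 = 0.3971
  cell (s,2): −0.05·log₂0.05 = 0.2161
Sum = 2.107 bits.

2.107 bits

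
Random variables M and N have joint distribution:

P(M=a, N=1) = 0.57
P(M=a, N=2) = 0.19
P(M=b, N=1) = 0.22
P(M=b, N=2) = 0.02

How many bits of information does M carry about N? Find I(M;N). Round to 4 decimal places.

Marginals: p(M) = (0.7600, 0.2400), p(N) = (0.7900, 0.2100).
I(M;N) = H(M) + H(N) − H(M,N).
H(M) = 0.7950, H(N) = 0.7415, H(M,N) = 1.5109.
I(M;N) = 0.7950 + 0.7415 − 1.5109 = 0.0256 bits.

0.0256 bits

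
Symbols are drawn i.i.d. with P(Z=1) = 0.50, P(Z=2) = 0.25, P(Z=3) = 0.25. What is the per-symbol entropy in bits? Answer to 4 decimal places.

H(Z) = −Σ p·log₂ p.
  −(0.50)·log₂(0.50) = 0.50000
  −(0.25)·log₂(0.25) = 0.50000
  −(0.25)·log₂(0.25) = 0.50000
Sum: 0.50000 + 0.50000 + 0.50000 = 1.5000 bits.

1.5000 bits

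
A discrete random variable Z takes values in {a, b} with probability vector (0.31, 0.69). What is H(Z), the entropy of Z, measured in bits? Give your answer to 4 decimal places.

H(Z) = −Σ p·log₂ p.
  −(0.31)·log₂(0.31) = 0.52379
  −(0.69)·log₂(0.69) = 0.36938
Sum: 0.52379 + 0.36938 = 0.8932 bits.

0.8932 bits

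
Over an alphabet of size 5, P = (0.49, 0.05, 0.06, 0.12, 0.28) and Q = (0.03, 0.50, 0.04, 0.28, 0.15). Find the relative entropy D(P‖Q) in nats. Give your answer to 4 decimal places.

D(P‖Q) = Σ p·ln(p/q).
  0.49·ln(0.49/0.03) = 1.36867
  0.05·ln(0.05/0.50) = -0.11513
  0.06·ln(0.06/0.04) = 0.02433
  0.12·ln(0.12/0.28) = -0.10168
  0.28·ln(0.28/0.15) = 0.17476
D(P‖Q) = 1.3510 nats.

1.3510 nats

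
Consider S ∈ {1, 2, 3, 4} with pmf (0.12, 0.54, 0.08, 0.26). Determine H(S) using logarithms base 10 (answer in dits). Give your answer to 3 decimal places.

H(S) = −Σ p·log₁₀ p.
  −(0.12)·log₁₀(0.12) = 0.1105
  −(0.54)·log₁₀(0.54) = 0.1445
  −(0.08)·log₁₀(0.08) = 0.0878
  −(0.26)·log₁₀(0.26) = 0.1521
Sum: 0.1105 + 0.1445 + 0.0878 + 0.1521 = 0.495 dits.

0.495 dits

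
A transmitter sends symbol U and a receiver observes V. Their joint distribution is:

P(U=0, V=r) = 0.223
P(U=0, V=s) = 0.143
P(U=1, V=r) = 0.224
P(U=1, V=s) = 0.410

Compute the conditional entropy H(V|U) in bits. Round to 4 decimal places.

Chain rule: H(V|U) = H(U,V) − H(U).
Marginals: p(U) = (0.3660, 0.6340), p(V) = (0.4470, 0.5530).
H(U,V) = 1.8949 bits; H(U) = 0.9476 bits.
H(V|U) = 1.8949 − 0.9476 = 0.9473 bits.

0.9473 bits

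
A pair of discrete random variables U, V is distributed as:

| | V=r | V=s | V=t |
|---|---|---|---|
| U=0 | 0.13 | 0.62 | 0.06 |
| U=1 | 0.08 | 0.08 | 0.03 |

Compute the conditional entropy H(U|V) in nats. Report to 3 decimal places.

Marginals: p(U) = (0.8100, 0.1900), p(V) = (0.2100, 0.7000, 0.0900).
H(U|V) = Σ p(V) · H(U|V=·).
  V=r: p=0.2100, H(U|V=r) = 0.6645
  V=s: p=0.7000, H(U|V=s) = 0.3554
  V=t: p=0.0900, H(U|V=t) = 0.6365
Weighted sum = 0.446 nats.

0.446 nats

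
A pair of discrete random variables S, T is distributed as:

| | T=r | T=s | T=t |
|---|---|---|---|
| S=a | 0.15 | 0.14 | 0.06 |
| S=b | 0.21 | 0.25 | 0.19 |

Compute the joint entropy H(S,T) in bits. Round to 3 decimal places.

H(S,T) = −Σ p(x,y)·log₂ p(x,y) over all 6 cells.
  cell (a,r): −0.15·log₂0.15 = 0.4105
  cell (a,s): −0.14·log₂0.14 = 0.3971
  cell (a,t): −0.06·log₂0.06 = 0.2435
  cell (b,r): −0.21·log₂0.21 = 0.4728
  cell (b,s): −0.25·log₂0.25 = 0.5000
  cell (b,t): −0.19·log₂0.19 = 0.4552
Sum = 2.479 bits.

2.479 bits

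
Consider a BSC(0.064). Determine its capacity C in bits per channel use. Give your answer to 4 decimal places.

Binary symmetric channel: C = 1 − h₂(ε) where h₂ is the binary entropy function.
h₂(0.064) = −0.064·log₂0.064 − 0.936·log₂0.936 = 0.3431.
C = 1 − 0.3431 = 0.6569 bits per channel use.

0.6569 bits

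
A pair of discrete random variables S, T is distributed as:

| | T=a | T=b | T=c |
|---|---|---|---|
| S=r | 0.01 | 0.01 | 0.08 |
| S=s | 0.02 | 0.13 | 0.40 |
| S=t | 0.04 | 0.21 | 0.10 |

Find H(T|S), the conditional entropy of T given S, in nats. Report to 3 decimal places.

0.764 nats

Chain rule: H(T|S) = H(S,T) − H(S).
Marginals: p(S) = (0.1000, 0.5500, 0.3500), p(T) = (0.0700, 0.3500, 0.5800).
H(S,T) = 1.6909 nats; H(S) = 0.9265 nats.
H(T|S) = 1.6909 − 0.9265 = 0.764 nats.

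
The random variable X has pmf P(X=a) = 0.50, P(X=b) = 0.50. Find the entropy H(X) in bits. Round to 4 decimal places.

H(X) = −Σ p·log₂ p.
  −(0.50)·log₂(0.50) = 0.50000
  −(0.50)·log₂(0.50) = 0.50000
Sum: 0.50000 + 0.50000 = 1.0000 bits.

1.0000 bits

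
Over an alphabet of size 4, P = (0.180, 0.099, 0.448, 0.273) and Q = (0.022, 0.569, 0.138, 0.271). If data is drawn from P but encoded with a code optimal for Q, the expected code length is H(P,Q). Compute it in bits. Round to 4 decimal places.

H(P,Q) = −Σ p·log₂ q.
  −0.180·log₂(0.022) = 0.99114
  −0.099·log₂(0.569) = 0.08054
  −0.448·log₂(0.138) = 1.28005
  −0.273·log₂(0.271) = 0.51423
H(P,Q) = 2.8660 bits.

2.8660 bits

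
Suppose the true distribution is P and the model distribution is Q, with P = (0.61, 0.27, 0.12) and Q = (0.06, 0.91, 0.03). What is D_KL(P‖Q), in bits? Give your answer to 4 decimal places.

D(P‖Q) = Σ p·log₂(p/q).
  0.61·log₂(0.61/0.06) = 2.04092
  0.27·log₂(0.27/0.91) = -0.47328
  0.12·log₂(0.12/0.03) = 0.24000
D(P‖Q) = 1.8076 bits.

1.8076 bits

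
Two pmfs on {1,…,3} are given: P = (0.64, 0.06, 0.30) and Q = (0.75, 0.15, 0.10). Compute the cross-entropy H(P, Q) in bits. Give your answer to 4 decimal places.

H(P,Q) = −Σ p·log₂ q.
  −0.64·log₂(0.75) = 0.26562
  −0.06·log₂(0.15) = 0.16422
  −0.30·log₂(0.10) = 0.99658
H(P,Q) = 1.4264 bits.

1.4264 bits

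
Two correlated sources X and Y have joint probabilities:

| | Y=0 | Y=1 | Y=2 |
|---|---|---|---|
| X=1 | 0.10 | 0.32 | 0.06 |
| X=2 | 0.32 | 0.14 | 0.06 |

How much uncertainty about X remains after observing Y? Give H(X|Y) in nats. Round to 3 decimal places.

Marginals: p(X) = (0.4800, 0.5200), p(Y) = (0.4200, 0.4600, 0.1200).
H(X|Y) = Σ p(Y) · H(X|Y=·).
  Y=0: p=0.4200, H(X|Y=0) = 0.5489
  Y=1: p=0.4600, H(X|Y=1) = 0.6145
  Y=2: p=0.1200, H(X|Y=2) = 0.6931
Weighted sum = 0.596 nats.

0.596 nats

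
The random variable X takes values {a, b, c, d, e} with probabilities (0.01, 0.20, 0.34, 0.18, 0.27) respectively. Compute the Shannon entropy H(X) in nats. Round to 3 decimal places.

1.397 nats

H(X) = −Σ p·ln p.
  −(0.01)·ln(0.01) = 0.0461
  −(0.20)·ln(0.20) = 0.3219
  −(0.34)·ln(0.34) = 0.3668
  −(0.18)·ln(0.18) = 0.3087
  −(0.27)·ln(0.27) = 0.3535
Sum: 0.0461 + 0.3219 + 0.3668 + 0.3087 + 0.3535 = 1.397 nats.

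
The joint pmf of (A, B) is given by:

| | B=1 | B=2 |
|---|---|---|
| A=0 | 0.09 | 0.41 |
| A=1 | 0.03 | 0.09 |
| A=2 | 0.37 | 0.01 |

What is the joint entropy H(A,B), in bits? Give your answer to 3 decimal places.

H(A,B) = −Σ p(x,y)·log₂ p(x,y) over all 6 cells.
  cell (0,1): −0.09·log₂0.09 = 0.3127
  cell (0,2): −0.41·log₂0.41 = 0.5274
  cell (1,1): −0.03·log₂0.03 = 0.1518
  cell (1,2): −0.09·log₂0.09 = 0.3127
  cell (2,1): −0.37·log₂0.37 = 0.5307
  cell (2,2): −0.01·log₂0.01 = 0.0664
Sum = 1.902 bits.

1.902 bits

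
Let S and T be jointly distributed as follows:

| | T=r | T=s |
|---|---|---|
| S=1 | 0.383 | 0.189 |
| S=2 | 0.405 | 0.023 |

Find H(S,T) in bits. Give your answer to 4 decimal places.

H(S,T) = −Σ p(x,y)·log₂ p(x,y) over all 4 cells.
  cell (1,r): −0.383·log₂0.383 = 0.53030
  cell (1,s): −0.189·log₂0.189 = 0.45427
  cell (2,r): −0.405·log₂0.405 = 0.52812
  cell (2,s): −0.023·log₂0.023 = 0.12517
Sum = 1.6379 bits.

1.6379 bits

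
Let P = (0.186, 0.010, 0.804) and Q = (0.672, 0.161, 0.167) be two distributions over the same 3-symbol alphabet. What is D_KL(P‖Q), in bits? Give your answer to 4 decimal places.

D(P‖Q) = Σ p·log₂(p/q).
  0.186·log₂(0.186/0.672) = -0.34469
  0.010·log₂(0.010/0.161) = -0.04009
  0.804·log₂(0.804/0.167) = 1.82295
D(P‖Q) = 1.4382 bits.

1.4382 bits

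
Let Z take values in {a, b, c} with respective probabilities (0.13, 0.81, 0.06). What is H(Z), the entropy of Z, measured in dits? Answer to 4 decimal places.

H(Z) = −Σ p·log₁₀ p.
  −(0.13)·log₁₀(0.13) = 0.11519
  −(0.81)·log₁₀(0.81) = 0.07413
  −(0.06)·log₁₀(0.06) = 0.07331
Sum: 0.11519 + 0.07413 + 0.07331 = 0.2626 dits.

0.2626 dits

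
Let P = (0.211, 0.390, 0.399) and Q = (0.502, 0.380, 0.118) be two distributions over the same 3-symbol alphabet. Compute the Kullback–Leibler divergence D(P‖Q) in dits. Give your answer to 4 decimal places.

0.1361 dits

D(P‖Q) = Σ p·log₁₀(p/q).
  0.211·log₁₀(0.211/0.502) = -0.07942
  0.390·log₁₀(0.390/0.380) = 0.00440
  0.399·log₁₀(0.399/0.118) = 0.21111
D(P‖Q) = 0.1361 dits.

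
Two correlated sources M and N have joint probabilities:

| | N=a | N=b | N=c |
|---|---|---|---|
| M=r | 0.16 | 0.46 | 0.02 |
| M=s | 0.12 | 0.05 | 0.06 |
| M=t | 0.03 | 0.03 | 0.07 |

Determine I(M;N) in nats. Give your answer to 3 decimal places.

Marginals: p(M) = (0.6400, 0.2300, 0.1300), p(N) = (0.3100, 0.5400, 0.1500).
I(M;N) = H(M) + H(N) − H(M,N).
H(M) = 0.8889, H(N) = 0.9804, H(M,N) = 1.6982.
I(M;N) = 0.8889 + 0.9804 − 1.6982 = 0.171 nats.

0.171 nats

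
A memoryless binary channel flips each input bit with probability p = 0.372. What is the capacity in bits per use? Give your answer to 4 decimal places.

0.0478 bits

Binary symmetric channel: C = 1 − h₂(ε) where h₂ is the binary entropy function.
h₂(0.372) = −0.372·log₂0.372 − 0.628·log₂0.628 = 0.9522.
C = 1 − 0.9522 = 0.0478 bits per channel use.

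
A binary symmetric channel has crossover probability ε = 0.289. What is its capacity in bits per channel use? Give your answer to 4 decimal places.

0.1326 bits

Binary symmetric channel: C = 1 − h₂(ε) where h₂ is the binary entropy function.
h₂(0.289) = −0.289·log₂0.289 − 0.711·log₂0.711 = 0.8674.
C = 1 − 0.8674 = 0.1326 bits per channel use.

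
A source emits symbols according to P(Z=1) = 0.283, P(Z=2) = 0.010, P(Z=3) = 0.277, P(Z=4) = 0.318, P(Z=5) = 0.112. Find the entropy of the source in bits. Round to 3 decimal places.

1.974 bits

H(Z) = −Σ p·log₂ p.
  −(0.283)·log₂(0.283) = 0.5154
  −(0.010)·log₂(0.010) = 0.0664
  −(0.277)·log₂(0.277) = 0.5130
  −(0.318)·log₂(0.318) = 0.5256
  −(0.112)·log₂(0.112) = 0.3537
Sum: 0.5154 + 0.0664 + 0.5130 + 0.5256 + 0.3537 = 1.974 bits.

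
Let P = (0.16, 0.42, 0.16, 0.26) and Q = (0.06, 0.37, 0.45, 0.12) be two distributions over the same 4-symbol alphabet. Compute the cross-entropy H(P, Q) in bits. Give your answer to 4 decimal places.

2.2315 bits

H(P,Q) = −Σ p·log₂ q.
  −0.16·log₂(0.06) = 0.64942
  −0.42·log₂(0.37) = 0.60245
  −0.16·log₂(0.45) = 0.18432
  −0.26·log₂(0.12) = 0.79531
H(P,Q) = 2.2315 bits.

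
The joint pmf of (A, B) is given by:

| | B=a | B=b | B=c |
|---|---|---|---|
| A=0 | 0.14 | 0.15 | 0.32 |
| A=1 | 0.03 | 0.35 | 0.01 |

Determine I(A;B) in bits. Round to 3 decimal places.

0.345 bits

Marginals: p(A) = (0.6100, 0.3900), p(B) = (0.1700, 0.5000, 0.3300).
I(A;B) = Σ p(x,y)·log₂[p(x,y)/(p(x)p(y))].
  (0,a): 0.14·log₂(1.3500) = 0.0606
  (0,b): 0.15·log₂(0.4918) = -0.1536
  (0,c): 0.32·log₂(1.5897) = 0.2140
  (1,a): 0.03·log₂(0.4525) = -0.0343
  (1,b): 0.35·log₂(1.7949) = 0.2954
  (1,c): 0.01·log₂(0.0777) = -0.0369
Sum = 0.345 bits.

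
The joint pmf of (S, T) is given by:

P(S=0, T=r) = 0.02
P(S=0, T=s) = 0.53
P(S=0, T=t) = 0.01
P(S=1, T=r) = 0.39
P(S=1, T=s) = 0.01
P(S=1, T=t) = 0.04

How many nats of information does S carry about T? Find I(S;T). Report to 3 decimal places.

Marginals: p(S) = (0.5600, 0.4400), p(T) = (0.4100, 0.5400, 0.0500).
I(S;T) = H(S) + H(T) − H(S,T).
H(S) = 0.6859, H(T) = 0.8481, H(S,T) = 1.0028.
I(S;T) = 0.6859 + 0.8481 − 1.0028 = 0.531 nats.

0.531 nats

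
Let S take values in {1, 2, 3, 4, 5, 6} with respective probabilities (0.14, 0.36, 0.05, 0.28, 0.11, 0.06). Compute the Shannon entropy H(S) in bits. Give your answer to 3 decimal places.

H(S) = −Σ p·log₂ p.
  −(0.14)·log₂(0.14) = 0.3971
  −(0.36)·log₂(0.36) = 0.5306
  −(0.05)·log₂(0.05) = 0.2161
  −(0.28)·log₂(0.28) = 0.5142
  −(0.11)·log₂(0.11) = 0.3503
  −(0.06)·log₂(0.06) = 0.2435
Sum: 0.3971 + 0.5306 + 0.2161 + 0.5142 + 0.3503 + 0.2435 = 2.252 bits.

2.252 bits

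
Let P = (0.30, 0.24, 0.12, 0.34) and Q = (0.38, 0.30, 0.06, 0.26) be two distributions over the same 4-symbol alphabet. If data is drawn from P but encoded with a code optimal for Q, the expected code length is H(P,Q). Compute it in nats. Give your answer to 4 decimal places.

H(P,Q) = −Σ p·ln q.
  −0.30·ln(0.38) = 0.29028
  −0.24·ln(0.30) = 0.28895
  −0.12·ln(0.06) = 0.33761
  −0.34·ln(0.26) = 0.45801
H(P,Q) = 1.3748 nats.

1.3748 nats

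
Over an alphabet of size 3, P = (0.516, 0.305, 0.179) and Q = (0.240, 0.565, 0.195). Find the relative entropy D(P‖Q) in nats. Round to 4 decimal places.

0.1916 nats

D(P‖Q) = Σ p·ln(p/q).
  0.516·ln(0.516/0.240) = 0.39498
  0.305·ln(0.305/0.565) = -0.18804
  0.179·ln(0.179/0.195) = -0.01532
D(P‖Q) = 0.1916 nats.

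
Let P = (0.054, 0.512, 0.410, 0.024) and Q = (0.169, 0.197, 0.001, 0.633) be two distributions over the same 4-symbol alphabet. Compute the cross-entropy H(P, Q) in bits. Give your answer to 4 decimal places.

5.4403 bits

H(P,Q) = −Σ p·log₂ q.
  −0.054·log₂(0.169) = 0.13850
  −0.512·log₂(0.197) = 1.19999
  −0.410·log₂(0.001) = 4.08597
  −0.024·log₂(0.633) = 0.01583
H(P,Q) = 5.4403 bits.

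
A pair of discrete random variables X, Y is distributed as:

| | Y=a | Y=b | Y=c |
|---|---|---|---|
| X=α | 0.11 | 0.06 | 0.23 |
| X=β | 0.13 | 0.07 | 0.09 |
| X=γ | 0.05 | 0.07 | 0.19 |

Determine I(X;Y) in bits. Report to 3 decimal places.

Marginals: p(X) = (0.4000, 0.2900, 0.3100), p(Y) = (0.2900, 0.2000, 0.5100).
I(X;Y) = Σ p(x,y)·log₂[p(x,y)/(p(x)p(y))].
  (α,a): 0.11·log₂(0.9483) = -0.0084
  (α,b): 0.06·log₂(0.7500) = -0.0249
  (α,c): 0.23·log₂(1.1275) = 0.0398
  (β,a): 0.13·log₂(1.5458) = 0.0817
  (β,b): 0.07·log₂(1.2069) = 0.0190
  (β,c): 0.09·log₂(0.6085) = -0.0645
  (γ,a): 0.05·log₂(0.5562) = -0.0423
  (γ,b): 0.07·log₂(1.1290) = 0.0123
  (γ,c): 0.19·log₂(1.2018) = 0.0504
Sum = 0.063 bits.

0.063 bits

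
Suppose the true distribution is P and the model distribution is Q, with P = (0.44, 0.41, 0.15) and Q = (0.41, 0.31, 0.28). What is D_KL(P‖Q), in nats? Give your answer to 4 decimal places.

D(P‖Q) = Σ p·ln(p/q).
  0.44·ln(0.44/0.41) = 0.03107
  0.41·ln(0.41/0.31) = 0.11463
  0.15·ln(0.15/0.28) = -0.09362
D(P‖Q) = 0.0521 nats.

0.0521 nats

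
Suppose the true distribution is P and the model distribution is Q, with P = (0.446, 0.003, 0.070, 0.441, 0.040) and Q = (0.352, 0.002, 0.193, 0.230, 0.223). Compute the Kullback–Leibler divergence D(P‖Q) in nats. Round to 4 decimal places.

D(P‖Q) = Σ p·ln(p/q).
  0.446·ln(0.446/0.352) = 0.10556
  0.003·ln(0.003/0.002) = 0.00122
  0.070·ln(0.070/0.193) = -0.07099
  0.441·ln(0.441/0.230) = 0.28708
  0.040·ln(0.040/0.223) = -0.06873
D(P‖Q) = 0.2541 nats.

0.2541 nats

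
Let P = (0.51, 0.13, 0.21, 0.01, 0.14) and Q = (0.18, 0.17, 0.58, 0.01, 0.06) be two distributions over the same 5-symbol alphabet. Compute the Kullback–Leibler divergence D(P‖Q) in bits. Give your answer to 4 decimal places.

D(P‖Q) = Σ p·log₂(p/q).
  0.51·log₂(0.51/0.18) = 0.76628
  0.13·log₂(0.13/0.17) = -0.05031
  0.21·log₂(0.21/0.58) = -0.30779
  0.01·log₂(0.01/0.01) = 0.00000
  0.14·log₂(0.14/0.06) = 0.17113
D(P‖Q) = 0.5793 bits.

0.5793 bits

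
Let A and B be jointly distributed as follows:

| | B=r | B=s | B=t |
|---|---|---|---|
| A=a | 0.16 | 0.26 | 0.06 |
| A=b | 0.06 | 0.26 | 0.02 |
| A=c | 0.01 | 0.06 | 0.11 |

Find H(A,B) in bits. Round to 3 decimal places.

H(A,B) = −Σ p(x,y)·log₂ p(x,y) over all 9 cells.
  cell (a,r): −0.16·log₂0.16 = 0.4230
  cell (a,s): −0.26·log₂0.26 = 0.5053
  cell (a,t): −0.06·log₂0.06 = 0.2435
  cell (b,r): −0.06·log₂0.06 = 0.2435
  cell (b,s): −0.26·log₂0.26 = 0.5053
  cell (b,t): −0.02·log₂0.02 = 0.1129
  cell (c,r): −0.01·log₂0.01 = 0.0664
  cell (c,s): −0.06·log₂0.06 = 0.2435
  cell (c,t): −0.11·log₂0.11 = 0.3503
Sum = 2.694 bits.

2.694 bits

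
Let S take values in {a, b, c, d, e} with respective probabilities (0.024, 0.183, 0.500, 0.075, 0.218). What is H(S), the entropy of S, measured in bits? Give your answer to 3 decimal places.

H(S) = −Σ p·log₂ p.
  −(0.024)·log₂(0.024) = 0.1291
  −(0.183)·log₂(0.183) = 0.4484
  −(0.500)·log₂(0.500) = 0.5000
  −(0.075)·log₂(0.075) = 0.2803
  −(0.218)·log₂(0.218) = 0.4791
Sum: 0.1291 + 0.4484 + 0.5000 + 0.2803 + 0.4791 = 1.837 bits.

1.837 bits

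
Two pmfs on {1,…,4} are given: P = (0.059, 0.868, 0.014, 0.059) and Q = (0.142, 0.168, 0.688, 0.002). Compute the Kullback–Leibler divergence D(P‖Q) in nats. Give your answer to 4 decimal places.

D(P‖Q) = Σ p·ln(p/q).
  0.059·ln(0.059/0.142) = -0.05182
  0.868·ln(0.868/0.168) = 1.42545
  0.014·ln(0.014/0.688) = -0.05453
  0.059·ln(0.059/0.002) = 0.19968
D(P‖Q) = 1.5188 nats.

1.5188 nats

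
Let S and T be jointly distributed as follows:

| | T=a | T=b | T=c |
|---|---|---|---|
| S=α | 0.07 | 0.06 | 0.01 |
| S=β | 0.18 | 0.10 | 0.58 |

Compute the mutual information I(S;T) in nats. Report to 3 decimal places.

Marginals: p(S) = (0.1400, 0.8600), p(T) = (0.2500, 0.1600, 0.5900).
I(S;T) = Σ p(x,y)·ln[p(x,y)/(p(x)p(y))].
  (α,a): 0.07·ln(2.0000) = 0.0485
  (α,b): 0.06·ln(2.6786) = 0.0591
  (α,c): 0.01·ln(0.1211) = -0.0211
  (β,a): 0.18·ln(0.8372) = -0.0320
  (β,b): 0.10·ln(0.7267) = -0.0319
  (β,c): 0.58·ln(1.1431) = 0.0776
Sum = 0.100 nats.

0.100 nats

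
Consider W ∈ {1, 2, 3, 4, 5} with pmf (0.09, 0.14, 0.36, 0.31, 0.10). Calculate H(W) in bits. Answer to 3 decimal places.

2.096 bits

H(W) = −Σ p·log₂ p.
  −(0.09)·log₂(0.09) = 0.3127
  −(0.14)·log₂(0.14) = 0.3971
  −(0.36)·log₂(0.36) = 0.5306
  −(0.31)·log₂(0.31) = 0.5238
  −(0.10)·log₂(0.10) = 0.3322
Sum: 0.3127 + 0.3971 + 0.5306 + 0.5238 + 0.3322 = 2.096 bits.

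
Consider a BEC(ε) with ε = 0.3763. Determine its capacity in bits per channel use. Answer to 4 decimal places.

Binary erasure channel: capacity C = 1 − ε.
C = 1 − 0.3763 = 0.6237 bits per channel use.

0.6237 bits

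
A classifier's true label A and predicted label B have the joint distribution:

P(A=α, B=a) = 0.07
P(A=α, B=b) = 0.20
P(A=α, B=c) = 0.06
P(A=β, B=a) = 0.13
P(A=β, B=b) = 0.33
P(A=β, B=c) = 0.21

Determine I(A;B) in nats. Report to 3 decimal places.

Marginals: p(A) = (0.3300, 0.6700), p(B) = (0.2000, 0.5300, 0.2700).
I(A;B) = H(A) + H(B) − H(A,B).
H(A) = 0.6342, H(B) = 1.0119, H(A,B) = 1.6357.
I(A;B) = 0.6342 + 1.0119 − 1.6357 = 0.010 nats.

0.010 nats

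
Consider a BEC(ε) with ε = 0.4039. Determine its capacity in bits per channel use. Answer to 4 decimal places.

0.5961 bits

Binary erasure channel: capacity C = 1 − ε.
C = 1 − 0.4039 = 0.5961 bits per channel use.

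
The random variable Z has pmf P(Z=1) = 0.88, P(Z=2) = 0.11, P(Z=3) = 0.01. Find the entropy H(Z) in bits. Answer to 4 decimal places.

H(Z) = −Σ p·log₂ p.
  −(0.88)·log₂(0.88) = 0.16229
  −(0.11)·log₂(0.11) = 0.35029
  −(0.01)·log₂(0.01) = 0.06644
Sum: 0.16229 + 0.35029 + 0.06644 = 0.5790 bits.

0.5790 bits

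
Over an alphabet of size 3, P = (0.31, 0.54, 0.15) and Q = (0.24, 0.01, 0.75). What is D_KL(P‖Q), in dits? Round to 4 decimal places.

0.8651 dits

D(P‖Q) = Σ p·log₁₀(p/q).
  0.31·log₁₀(0.31/0.24) = 0.03446
  0.54·log₁₀(0.54/0.01) = 0.93549
  0.15·log₁₀(0.15/0.75) = -0.10485
D(P‖Q) = 0.8651 dits.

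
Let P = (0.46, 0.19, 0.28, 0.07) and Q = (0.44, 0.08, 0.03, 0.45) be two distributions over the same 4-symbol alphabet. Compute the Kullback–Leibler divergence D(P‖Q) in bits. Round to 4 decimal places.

0.9810 bits

D(P‖Q) = Σ p·log₂(p/q).
  0.46·log₂(0.46/0.44) = 0.02950
  0.19·log₂(0.19/0.08) = 0.23711
  0.28·log₂(0.28/0.03) = 0.90227
  0.07·log₂(0.07/0.45) = -0.18791
D(P‖Q) = 0.9810 bits.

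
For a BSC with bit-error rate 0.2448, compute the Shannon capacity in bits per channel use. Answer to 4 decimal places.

Binary symmetric channel: C = 1 − h₂(ε) where h₂ is the binary entropy function.
h₂(0.2448) = −0.2448·log₂0.2448 − 0.7552·log₂0.7552 = 0.8029.
C = 1 − 0.8029 = 0.1971 bits per channel use.

0.1971 bits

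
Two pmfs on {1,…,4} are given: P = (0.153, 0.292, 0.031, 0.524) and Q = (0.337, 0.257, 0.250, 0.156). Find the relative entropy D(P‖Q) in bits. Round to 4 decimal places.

D(P‖Q) = Σ p·log₂(p/q).
  0.153·log₂(0.153/0.337) = -0.17430
  0.292·log₂(0.292/0.257) = 0.05379
  0.031·log₂(0.031/0.250) = -0.09336
  0.524·log₂(0.524/0.156) = 0.91596
D(P‖Q) = 0.7021 bits.

0.7021 bits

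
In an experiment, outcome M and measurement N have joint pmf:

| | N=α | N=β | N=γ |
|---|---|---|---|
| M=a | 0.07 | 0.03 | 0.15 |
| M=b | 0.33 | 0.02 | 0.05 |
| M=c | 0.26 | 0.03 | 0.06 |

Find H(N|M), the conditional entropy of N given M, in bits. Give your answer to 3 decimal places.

1.029 bits

Marginals: p(M) = (0.2500, 0.4000, 0.3500), p(N) = (0.6600, 0.0800, 0.2600).
H(N|M) = Σ p(M) · H(N|M=·).
  M=a: p=0.2500, H(N|M=a) = 1.3235
  M=b: p=0.4000, H(N|M=b) = 0.8201
  M=c: p=0.3500, H(N|M=c) = 1.0585
Weighted sum = 1.029 bits.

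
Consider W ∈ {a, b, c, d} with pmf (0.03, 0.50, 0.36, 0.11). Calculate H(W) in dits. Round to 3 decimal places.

0.461 dits

H(W) = −Σ p·log₁₀ p.
  −(0.03)·log₁₀(0.03) = 0.0457
  −(0.50)·log₁₀(0.50) = 0.1505
  −(0.36)·log₁₀(0.36) = 0.1597
  −(0.11)·log₁₀(0.11) = 0.1054
Sum: 0.0457 + 0.1505 + 0.1597 + 0.1054 = 0.461 dits.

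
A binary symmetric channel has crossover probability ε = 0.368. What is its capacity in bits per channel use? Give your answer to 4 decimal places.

0.0509 bits

Binary symmetric channel: C = 1 − h₂(ε) where h₂ is the binary entropy function.
h₂(0.368) = −0.368·log₂0.368 − 0.632·log₂0.632 = 0.9491.
C = 1 − 0.9491 = 0.0509 bits per channel use.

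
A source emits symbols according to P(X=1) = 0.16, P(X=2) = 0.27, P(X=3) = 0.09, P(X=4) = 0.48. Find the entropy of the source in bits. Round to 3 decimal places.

1.754 bits

H(X) = −Σ p·log₂ p.
  −(0.16)·log₂(0.16) = 0.4230
  −(0.27)·log₂(0.27) = 0.5100
  −(0.09)·log₂(0.09) = 0.3127
  −(0.48)·log₂(0.48) = 0.5083
Sum: 0.4230 + 0.5100 + 0.3127 + 0.5083 = 1.754 bits.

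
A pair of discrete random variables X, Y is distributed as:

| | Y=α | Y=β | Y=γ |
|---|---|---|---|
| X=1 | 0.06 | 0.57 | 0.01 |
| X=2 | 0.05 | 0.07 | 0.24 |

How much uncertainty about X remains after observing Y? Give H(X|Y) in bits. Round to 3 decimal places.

0.489 bits

Chain rule: H(X|Y) = H(X,Y) − H(Y).
Marginals: p(X) = (0.6400, 0.3600), p(Y) = (0.1100, 0.6400, 0.2500).
H(X,Y) = 1.7510 bits; H(Y) = 1.2624 bits.
H(X|Y) = 1.7510 − 1.2624 = 0.489 bits.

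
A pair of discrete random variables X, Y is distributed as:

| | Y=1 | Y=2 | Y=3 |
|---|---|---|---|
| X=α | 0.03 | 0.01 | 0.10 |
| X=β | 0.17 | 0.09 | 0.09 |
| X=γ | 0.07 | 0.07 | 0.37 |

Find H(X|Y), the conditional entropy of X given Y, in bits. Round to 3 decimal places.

1.265 bits

Marginals: p(X) = (0.1400, 0.3500, 0.5100), p(Y) = (0.2700, 0.1700, 0.5600).
H(X|Y) = Σ p(Y) · H(X|Y=·).
  Y=1: p=0.2700, H(X|Y=1) = 1.2774
  Y=2: p=0.1700, H(X|Y=2) = 1.2533
  Y=3: p=0.5600, H(X|Y=3) = 1.2627
Weighted sum = 1.265 bits.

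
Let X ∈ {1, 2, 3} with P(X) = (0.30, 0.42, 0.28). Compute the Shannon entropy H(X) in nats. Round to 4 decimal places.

1.0820 nats

H(X) = −Σ p·ln p.
  −(0.30)·ln(0.30) = 0.36119
  −(0.42)·ln(0.42) = 0.36435
  −(0.28)·ln(0.28) = 0.35643
Sum: 0.36119 + 0.36435 + 0.35643 = 1.0820 nats.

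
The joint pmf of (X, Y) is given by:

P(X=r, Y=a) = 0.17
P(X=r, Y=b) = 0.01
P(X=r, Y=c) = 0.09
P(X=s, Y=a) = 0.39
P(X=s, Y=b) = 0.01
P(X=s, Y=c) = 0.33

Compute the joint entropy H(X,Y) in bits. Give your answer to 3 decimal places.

1.938 bits

H(X,Y) = −Σ p(x,y)·log₂ p(x,y) over all 6 cells.
  cell (r,a): −0.17·log₂0.17 = 0.4346
  cell (r,b): −0.01·log₂0.01 = 0.0664
  cell (r,c): −0.09·log₂0.09 = 0.3127
  cell (s,a): −0.39·log₂0.39 = 0.5298
  cell (s,b): −0.01·log₂0.01 = 0.0664
  cell (s,c): −0.33·log₂0.33 = 0.5278
Sum = 1.938 bits.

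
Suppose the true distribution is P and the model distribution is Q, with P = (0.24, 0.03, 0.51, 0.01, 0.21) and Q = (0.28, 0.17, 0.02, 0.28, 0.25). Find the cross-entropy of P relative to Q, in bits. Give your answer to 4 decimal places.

3.8342 bits

H(P,Q) = −Σ p·log₂ q.
  −0.24·log₂(0.28) = 0.44076
  −0.03·log₂(0.17) = 0.07669
  −0.51·log₂(0.02) = 2.87837
  −0.01·log₂(0.28) = 0.01837
  −0.21·log₂(0.25) = 0.42000
H(P,Q) = 3.8342 bits.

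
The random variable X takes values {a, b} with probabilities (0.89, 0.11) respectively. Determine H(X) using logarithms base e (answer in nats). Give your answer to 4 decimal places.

0.3465 nats

H(X) = −Σ p·ln p.
  −(0.89)·ln(0.89) = 0.10372
  −(0.11)·ln(0.11) = 0.24280
Sum: 0.10372 + 0.24280 = 0.3465 nats.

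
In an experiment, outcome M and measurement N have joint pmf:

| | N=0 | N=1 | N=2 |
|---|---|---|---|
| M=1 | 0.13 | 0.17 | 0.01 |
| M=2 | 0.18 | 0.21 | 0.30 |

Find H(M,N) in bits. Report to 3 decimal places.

H(M,N) = −Σ p(x,y)·log₂ p(x,y) over all 6 cells.
  cell (1,0): −0.13·log₂0.13 = 0.3826
  cell (1,1): −0.17·log₂0.17 = 0.4346
  cell (1,2): −0.01·log₂0.01 = 0.0664
  cell (2,0): −0.18·log₂0.18 = 0.4453
  cell (2,1): −0.21·log₂0.21 = 0.4728
  cell (2,2): −0.30·log₂0.30 = 0.5211
Sum = 2.323 bits.

2.323 bits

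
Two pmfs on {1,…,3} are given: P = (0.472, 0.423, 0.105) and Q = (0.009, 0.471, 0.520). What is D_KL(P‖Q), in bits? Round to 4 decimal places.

D(P‖Q) = Σ p·log₂(p/q).
  0.472·log₂(0.472/0.009) = 2.69640
  0.423·log₂(0.423/0.471) = -0.06559
  0.105·log₂(0.105/0.520) = -0.24235
D(P‖Q) = 2.3885 bits.

2.3885 bits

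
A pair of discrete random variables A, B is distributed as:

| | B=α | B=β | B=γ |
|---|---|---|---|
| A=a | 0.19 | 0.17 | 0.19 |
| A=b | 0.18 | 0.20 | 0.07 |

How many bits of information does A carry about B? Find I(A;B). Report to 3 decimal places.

Marginals: p(A) = (0.5500, 0.4500), p(B) = (0.3700, 0.3700, 0.2600).
I(A;B) = H(A) + H(B) − H(A,B).
H(A) = 0.9928, H(B) = 1.5667, H(A,B) = 2.5233.
I(A;B) = 0.9928 + 1.5667 − 2.5233 = 0.036 bits.

0.036 bits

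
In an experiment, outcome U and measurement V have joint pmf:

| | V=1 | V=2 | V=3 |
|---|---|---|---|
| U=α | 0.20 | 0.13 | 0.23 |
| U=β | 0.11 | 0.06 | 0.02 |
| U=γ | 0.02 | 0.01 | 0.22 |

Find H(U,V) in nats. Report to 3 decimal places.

1.872 nats

H(U,V) = −Σ p(x,y)·ln p(x,y) over all 9 cells.
  cell (α,1): −0.20·ln0.20 = 0.3219
  cell (α,2): −0.13·ln0.13 = 0.2652
  cell (α,3): −0.23·ln0.23 = 0.3380
  cell (β,1): −0.11·ln0.11 = 0.2428
  cell (β,2): −0.06·ln0.06 = 0.1688
  cell (β,3): −0.02·ln0.02 = 0.0782
  cell (γ,1): −0.02·ln0.02 = 0.0782
  cell (γ,2): −0.01·ln0.01 = 0.0461
  cell (γ,3): −0.22·ln0.22 = 0.3331
Sum = 1.872 nats.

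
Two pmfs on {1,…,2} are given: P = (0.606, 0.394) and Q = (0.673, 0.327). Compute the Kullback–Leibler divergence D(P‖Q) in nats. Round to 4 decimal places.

D(P‖Q) = Σ p·ln(p/q).
  0.606·ln(0.606/0.673) = -0.06355
  0.394·ln(0.394/0.327) = 0.07344
D(P‖Q) = 0.0099 nats.

0.0099 nats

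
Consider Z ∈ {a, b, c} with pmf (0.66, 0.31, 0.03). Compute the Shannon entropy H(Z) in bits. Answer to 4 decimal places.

H(Z) = −Σ p·log₂ p.
  −(0.66)·log₂(0.66) = 0.39564
  −(0.31)·log₂(0.31) = 0.52379
  −(0.03)·log₂(0.03) = 0.15177
Sum: 0.39564 + 0.52379 + 0.15177 = 1.0712 bits.

1.0712 bits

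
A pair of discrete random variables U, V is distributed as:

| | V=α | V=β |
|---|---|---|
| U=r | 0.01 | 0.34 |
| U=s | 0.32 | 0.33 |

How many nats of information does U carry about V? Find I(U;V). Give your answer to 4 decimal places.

0.1383 nats

Marginals: p(U) = (0.3500, 0.6500), p(V) = (0.3300, 0.6700).
I(U;V) = H(U) + H(V) − H(U,V).
H(U) = 0.6474, H(V) = 0.6342, H(U,V) = 1.1433.
I(U;V) = 0.6474 + 0.6342 − 1.1433 = 0.1383 nats.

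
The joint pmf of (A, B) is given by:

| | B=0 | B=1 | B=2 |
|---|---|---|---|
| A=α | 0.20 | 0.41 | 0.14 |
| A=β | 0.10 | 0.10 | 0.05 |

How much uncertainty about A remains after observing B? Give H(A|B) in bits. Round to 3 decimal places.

0.798 bits

Marginals: p(A) = (0.7500, 0.2500), p(B) = (0.3000, 0.5100, 0.1900).
H(A|B) = Σ p(B) · H(A|B=·).
  B=0: p=0.3000, H(A|B=0) = 0.9183
  B=1: p=0.5100, H(A|B=1) = 0.7140
  B=2: p=0.1900, H(A|B=2) = 0.8315
Weighted sum = 0.798 bits.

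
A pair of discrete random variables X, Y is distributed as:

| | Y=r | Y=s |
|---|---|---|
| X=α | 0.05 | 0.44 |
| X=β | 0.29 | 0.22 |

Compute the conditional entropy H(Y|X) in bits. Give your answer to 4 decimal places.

0.7360 bits

Chain rule: H(Y|X) = H(X,Y) − H(X).
Marginals: p(X) = (0.4900, 0.5100), p(Y) = (0.3400, 0.6600).
H(X,Y) = 1.7357 bits; H(X) = 0.9997 bits.
H(Y|X) = 1.7357 − 0.9997 = 0.7360 bits.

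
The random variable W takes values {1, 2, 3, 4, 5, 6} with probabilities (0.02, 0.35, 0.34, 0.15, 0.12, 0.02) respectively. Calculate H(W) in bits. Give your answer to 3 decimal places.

H(W) = −Σ p·log₂ p.
  −(0.02)·log₂(0.02) = 0.1129
  −(0.35)·log₂(0.35) = 0.5301
  −(0.34)·log₂(0.34) = 0.5292
  −(0.15)·log₂(0.15) = 0.4105
  −(0.12)·log₂(0.12) = 0.3671
  −(0.02)·log₂(0.02) = 0.1129
Sum: 0.1129 + 0.5301 + 0.5292 + 0.4105 + 0.3671 + 0.1129 = 2.063 bits.

2.063 bits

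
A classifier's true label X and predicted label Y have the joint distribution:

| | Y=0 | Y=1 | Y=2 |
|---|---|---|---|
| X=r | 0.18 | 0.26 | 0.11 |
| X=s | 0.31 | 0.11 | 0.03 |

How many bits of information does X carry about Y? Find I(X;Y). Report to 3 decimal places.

Marginals: p(X) = (0.5500, 0.4500), p(Y) = (0.4900, 0.3700, 0.1400).
I(X;Y) = Σ p(x,y)·log₂[p(x,y)/(p(x)p(y))].
  (r,0): 0.18·log₂(0.6679) = -0.1048
  (r,1): 0.26·log₂(1.2776) = 0.0919
  (r,2): 0.11·log₂(1.4286) = 0.0566
  (s,0): 0.31·log₂(1.4059) = 0.1524
  (s,1): 0.11·log₂(0.6607) = -0.0658
  (s,2): 0.03·log₂(0.4762) = -0.0321
Sum = 0.098 bits.

0.098 bits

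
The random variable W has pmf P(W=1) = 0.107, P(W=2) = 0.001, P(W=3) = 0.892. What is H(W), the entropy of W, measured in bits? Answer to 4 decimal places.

H(W) = −Σ p·log₂ p.
  −(0.107)·log₂(0.107) = 0.34500
  −(0.001)·log₂(0.001) = 0.00997
  −(0.892)·log₂(0.892) = 0.14708
Sum: 0.34500 + 0.00997 + 0.14708 = 0.5020 bits.

0.5020 bits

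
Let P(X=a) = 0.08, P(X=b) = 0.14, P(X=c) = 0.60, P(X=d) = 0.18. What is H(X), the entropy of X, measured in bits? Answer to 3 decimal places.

1.576 bits

H(X) = −Σ p·log₂ p.
  −(0.08)·log₂(0.08) = 0.2915
  −(0.14)·log₂(0.14) = 0.3971
  −(0.60)·log₂(0.60) = 0.4422
  −(0.18)·log₂(0.18) = 0.4453
Sum: 0.2915 + 0.3971 + 0.4422 + 0.4453 = 1.576 bits.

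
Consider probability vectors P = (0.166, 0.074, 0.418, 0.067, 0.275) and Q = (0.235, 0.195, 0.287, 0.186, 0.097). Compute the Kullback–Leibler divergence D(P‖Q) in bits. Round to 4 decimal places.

D(P‖Q) = Σ p·log₂(p/q).
  0.166·log₂(0.166/0.235) = -0.08325
  0.074·log₂(0.074/0.195) = -0.10344
  0.418·log₂(0.418/0.287) = 0.22675
  0.067·log₂(0.067/0.186) = -0.09870
  0.275·log₂(0.275/0.097) = 0.41343
D(P‖Q) = 0.3548 bits.

0.3548 bits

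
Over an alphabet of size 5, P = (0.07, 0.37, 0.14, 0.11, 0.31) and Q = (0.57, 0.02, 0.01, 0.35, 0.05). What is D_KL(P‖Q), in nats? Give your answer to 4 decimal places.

D(P‖Q) = Σ p·ln(p/q).
  0.07·ln(0.07/0.57) = -0.14680
  0.37·ln(0.37/0.02) = 1.07958
  0.14·ln(0.14/0.01) = 0.36947
  0.11·ln(0.11/0.35) = -0.12732
  0.31·ln(0.31/0.05) = 0.56561
D(P‖Q) = 1.7405 nats.

1.7405 nats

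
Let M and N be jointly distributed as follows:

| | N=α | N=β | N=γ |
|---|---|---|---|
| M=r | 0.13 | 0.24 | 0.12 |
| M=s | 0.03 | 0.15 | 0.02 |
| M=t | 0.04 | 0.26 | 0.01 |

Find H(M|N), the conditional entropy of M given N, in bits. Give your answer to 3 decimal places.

1.398 bits

Chain rule: H(M|N) = H(M,N) − H(N).
Marginals: p(M) = (0.4900, 0.2000, 0.3100), p(N) = (0.2000, 0.6500, 0.1500).
H(M,N) = 2.6765 bits; H(N) = 1.2789 bits.
H(M|N) = 2.6765 − 1.2789 = 1.398 bits.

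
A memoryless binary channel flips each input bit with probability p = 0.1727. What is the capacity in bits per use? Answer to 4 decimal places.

Binary symmetric channel: C = 1 − h₂(ε) where h₂ is the binary entropy function.
h₂(0.1727) = −0.1727·log₂0.1727 − 0.8273·log₂0.8273 = 0.6638.
C = 1 − 0.6638 = 0.3362 bits per channel use.

0.3362 bits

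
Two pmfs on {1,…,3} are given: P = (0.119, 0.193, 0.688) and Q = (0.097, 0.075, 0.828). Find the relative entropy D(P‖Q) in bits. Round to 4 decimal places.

D(P‖Q) = Σ p·log₂(p/q).
  0.119·log₂(0.119/0.097) = 0.03509
  0.193·log₂(0.193/0.075) = 0.26318
  0.688·log₂(0.688/0.828) = -0.18385
D(P‖Q) = 0.1144 bits.

0.1144 bits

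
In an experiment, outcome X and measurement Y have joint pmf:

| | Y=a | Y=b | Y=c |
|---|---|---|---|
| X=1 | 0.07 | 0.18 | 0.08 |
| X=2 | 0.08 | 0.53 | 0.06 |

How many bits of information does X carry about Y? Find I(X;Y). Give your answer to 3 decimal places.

0.048 bits

Marginals: p(X) = (0.3300, 0.6700), p(Y) = (0.1500, 0.7100, 0.1400).
I(X;Y) = H(X) + H(Y) − H(X,Y).
H(X) = 0.9149, H(Y) = 1.1585, H(X,Y) = 2.0259.
I(X;Y) = 0.9149 + 1.1585 − 2.0259 = 0.048 bits.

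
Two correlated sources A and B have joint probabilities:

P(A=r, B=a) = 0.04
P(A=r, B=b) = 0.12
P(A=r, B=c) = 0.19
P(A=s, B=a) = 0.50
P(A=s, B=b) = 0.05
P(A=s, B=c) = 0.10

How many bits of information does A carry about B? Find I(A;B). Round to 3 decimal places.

Marginals: p(A) = (0.3500, 0.6500), p(B) = (0.5400, 0.1700, 0.2900).
I(A;B) = Σ p(x,y)·log₂[p(x,y)/(p(x)p(y))].
  (r,a): 0.04·log₂(0.2116) = -0.0896
  (r,b): 0.12·log₂(2.0168) = 0.1214
  (r,c): 0.19·log₂(1.8719) = 0.1719
  (s,a): 0.50·log₂(1.4245) = 0.2552
  (s,b): 0.05·log₂(0.4525) = -0.0572
  (s,c): 0.10·log₂(0.5305) = -0.0915
Sum = 0.310 bits.

0.310 bits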